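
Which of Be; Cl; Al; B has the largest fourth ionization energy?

After 3 electrons have been removed, what remains? Be³⁺ is already 1 electron into the core; Cl³⁺ still has 4 valence electrons; Al³⁺ is the bare [Ne] core; B³⁺ is the bare [He] core.
Breaking into a closed-shell core is much more expensive than removing a leftover valence electron — Al, Be and B have the largest IE_4 here.
Approximate IE_4 values (kJ/mol): Be 21007, Cl 5159, Al 11577, B 25026.
Overall IE_4 order: Cl < Al < Be < B.

B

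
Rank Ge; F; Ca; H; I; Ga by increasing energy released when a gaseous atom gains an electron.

Ca, Ga, H, Ge, I, F

EA tends to increase across a period and decrease down a group, though the pattern is less regular than for IE or radius.
Neither a single period nor a single group — weigh both effects.
Ga > Ca: Ga lies to the right of Ca in period 4, so the across-period effect alone puts Ga higher.
H > Ga: the two effects oppose for this pair; the down-group effect wins (73 vs 29 kJ/mol).
Ge > H: period and group pull opposite ways; the across-period shift dominates (119 vs 73 kJ/mol).
I > Ge: period and group pull opposite ways; the across-period shift dominates (295 vs 119 kJ/mol).
F > I: F sits above I in group 17, so the down-group effect alone puts F higher.
For reference (kJ/mol): H 73, F 328, Ca 2, Ga 29, Ge 119, I 295.
So from lowest to highest: Ca < Ga < H < Ge < I < F.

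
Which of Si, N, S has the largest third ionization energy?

Consider each +2 ion: Si²⁺ still has 2 valence electrons; N²⁺ still has 3 valence electrons; S²⁺ still has 4 valence electrons.
All are still removing valence electrons, so compare the +2 ions as you would atoms: IE_3 generally rises across a period (higher Z_eff) and falls down a group (larger shell), subject to the usual subshell exceptions.
Valence configurations: Si²⁺ [Ne]3s², N²⁺ [He]2s²2p¹, S²⁺ [Ne]3s²3p².
Approximate IE_3 values (kJ/mol): Si 3232, N 4578, S 3357.
Putting it together, IE_3: Si < S < N.

N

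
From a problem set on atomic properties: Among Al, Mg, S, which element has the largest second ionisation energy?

After 1 electron has been removed, what remains? Al⁺ still has 2 valence electrons; Mg⁺ still has 1 valence electron; S⁺ still has 5 valence electrons.
All are still removing valence electrons, so compare the +1 ions as you would atoms: IE_2 generally rises across a period (higher Z_eff) and falls down a group (larger shell), subject to the usual subshell exceptions.
Valence configurations: Al⁺ [Ne]3s², Mg⁺ [Ne]3s¹, S⁺ [Ne]3s²3p³.
The numbers (kJ/mol): Al 1817, Mg 1451, S 2252.
Hence IE_2: Mg < Al < S.

S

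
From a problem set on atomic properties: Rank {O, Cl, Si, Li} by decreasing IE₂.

IE_2 is the cost of taking one more electron from the +1 cation: O⁺ still has 5 valence electrons; Cl⁺ still has 6 valence electrons; Si⁺ still has 3 valence electrons; Li⁺ is the bare [He] core.
Pulling an electron out of a noble-gas core costs far more than removing a remaining valence electron, so Li sits at the high end of IE_2.
Valence configurations: O⁺ [He]2s²2p³, Cl⁺ [Ne]3s²3p⁴, Si⁺ [Ne]3s²3p¹.
Approximate IE_2 values (kJ/mol): O 3388, Cl 2298, Si 1577, Li 7298.
Overall IE_2 order: Si < Cl < O < Li.

Li > O > Cl > Si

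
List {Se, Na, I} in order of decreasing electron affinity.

Adding an electron releases more energy for atoms nearer the top right (short of the noble gases).
Neither a single period nor a single group — weigh both effects.
Se > Na: the two effects oppose for this pair; the across-period effect wins (195 vs 53 kJ/mol).
I > Se: period and group pull opposite ways; the across-period shift dominates (295 vs 195 kJ/mol).
Tabulated electron affinity (kJ/mol): Na 53, Se 195, I 295.
So from highest to lowest: I > Se > Na.

I > Se > Na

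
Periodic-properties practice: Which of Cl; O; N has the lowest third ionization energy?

Cl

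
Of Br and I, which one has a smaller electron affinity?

Br is in period 4, group 17; I is in period 5, group 17.
Atoms with high Z_eff and room in the valence shell (especially the halogens) have the most exothermic electron affinities.
All are in group 17, so electron affinity increases up the group.
So I has the smaller electron affinity (I < Br).

I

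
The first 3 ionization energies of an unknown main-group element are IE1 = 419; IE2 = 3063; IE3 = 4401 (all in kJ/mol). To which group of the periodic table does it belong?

Look for the largest jump between consecutive ionization energies: IE2/IE1 ≈ 7.3, far larger than any earlier ratio.
That jump marks the point where a core electron is being removed. So the atom has 1 valence electron.
A main-group element with 1 valence electron is in group 1.

Group 1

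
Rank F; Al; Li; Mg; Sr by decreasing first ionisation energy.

Li is in period 2, group 1; F is in period 2, group 17; Mg is in period 3, group 2; Al is in period 3, group 13; Sr is in period 5, group 2.
IE₁ increases left→right with effective nuclear charge and decreases top→bottom as the valence shell moves farther out.
Here both period and group differ, so the two effects have to be weighed against each other.
Sr > Li: the two effects oppose for this pair; the across-period effect wins (550 vs 520 kJ/mol).
Al > Sr: relative to Sr, both the across-period and down-group shifts push Al's first ionization energy up.
Mg > Al: this pair runs against the simple trend — see the exception note.
F > Mg: both effects reinforce here, so F is clearly the higher of the two.
Note the exception: Mg has a higher first ionization energy than Al, contrary to the simple trend — Al's single 3p electron is easier to remove than one from Mg's filled 3s².
Approximate values (kJ/mol): Li 520, F 1681, Mg 738, Al 578, Sr 550.
So from highest to lowest: F > Mg > Al > Sr > Li.

F > Mg > Al > Sr > Li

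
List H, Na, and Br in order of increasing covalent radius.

H < Br < Na

H is in period 1, group 1; Na is in period 3, group 1; Br is in period 4, group 17.
Atomic radius shrinks across a period as nuclear charge pulls the same shell inward, and grows down a group as new shells are added.
These span different periods and groups, so the two trends combine.
Br > H: the two effects oppose for this pair; the down-group effect wins (114 vs 32 pm).
Na > Br: the two effects oppose for this pair; the across-period effect wins (155 vs 114 pm).
Approximate values (pm): H 32, Na 155, Br 114.
So from smallest to largest: H < Br < Na.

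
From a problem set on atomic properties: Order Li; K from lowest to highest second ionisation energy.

After 1 electron has been removed, what remains? Li⁺ is the bare [He] core; K⁺ is the bare [Ar] core.
All of these are removing an electron from a noble-gas core or deeper; the smaller core (lower principal quantum number) is held far more tightly, and within a period the higher nuclear charge binds the same core more tightly.
Tabulated IE_2 (kJ/mol): Li 7298, K 3052.
So the second ionization energies run K < Li.

K < Li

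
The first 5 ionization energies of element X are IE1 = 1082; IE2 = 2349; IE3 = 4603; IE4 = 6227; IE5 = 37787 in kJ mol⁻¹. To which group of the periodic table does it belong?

Group 14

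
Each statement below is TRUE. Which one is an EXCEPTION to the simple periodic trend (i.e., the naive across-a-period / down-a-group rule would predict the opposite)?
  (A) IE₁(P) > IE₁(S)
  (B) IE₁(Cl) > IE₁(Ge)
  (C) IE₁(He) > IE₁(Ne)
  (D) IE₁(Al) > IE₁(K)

The general trend: first ionisation energy increases across a period and decreases down a group.
(A) P (period 3, group 15) vs S (period 3, group 16): the stated order contradicts the simple trend.
(B) Cl (period 3, group 17) vs Ge (period 4, group 14): the stated order agrees with the simple trend.
(C) He (period 1, group 18) vs Ne (period 2, group 18): the stated order agrees with the simple trend.
(D) Al (period 3, group 13) vs K (period 4, group 1): the stated order agrees with the simple trend.
The exception is (A): S (3p⁴) ionizes more easily than half-filled P (3p³) because the paired 3p electron in S is pushed out by e⁻–e⁻ repulsion.

(A)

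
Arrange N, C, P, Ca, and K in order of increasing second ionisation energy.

Consider each +1 ion: N⁺ still has 4 valence electrons; C⁺ still has 3 valence electrons; P⁺ still has 4 valence electrons; Ca⁺ still has 1 valence electron; K⁺ is the bare [Ar] core.
Core electrons are held far more tightly than valence electrons, so K tops the IE_2 order.
Valence configurations: N⁺ [He]2s²2p², C⁺ [He]2s²2p¹, P⁺ [Ne]3s²3p², Ca⁺ [Ar]4s¹.
The numbers (kJ/mol): N 2856, C 2353, P 1907, Ca 1145, K 3052.
Putting it together, IE_2: Ca < P < C < N < K.

Ca < P < C < N < K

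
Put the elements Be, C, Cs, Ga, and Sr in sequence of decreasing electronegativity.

Be is in period 2, group 2; C is in period 2, group 14; Ga is in period 4, group 13; Sr is in period 5, group 2; Cs is in period 6, group 1.
Atoms toward the upper right of the periodic table pull bonding electrons most strongly.
Neither a single period nor a single group — weigh both effects.
Sr > Cs: both effects reinforce here, so Sr is clearly the higher of the two.
Be > Sr: they share group 2; the group trend gives Be the larger value.
Ga > Be: period and group pull opposite ways; the across-period shift dominates (1.81 vs 1.57).
C > Ga: both effects reinforce here, so C is clearly the higher of the two.
Tabulated electronegativity (Pauling): Be 1.57, C 2.55, Ga 1.81, Sr 0.95, Cs 0.79.
So from highest to lowest: C > Ga > Be > Sr > Cs.

C, Ga, Be, Sr, Cs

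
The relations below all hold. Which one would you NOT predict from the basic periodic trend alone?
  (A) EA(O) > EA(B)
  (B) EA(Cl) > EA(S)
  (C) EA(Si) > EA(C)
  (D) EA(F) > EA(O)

(C)

The general trend: electron affinity increases across a period and decreases down a group.
(A) O (period 2, group 16) vs B (period 2, group 13): the stated order agrees with the simple trend.
(B) Cl (period 3, group 17) vs S (period 3, group 16): the stated order agrees with the simple trend.
(C) Si (period 3, group 14) vs C (period 2, group 14): the stated order contradicts the simple trend.
(D) F (period 2, group 17) vs O (period 2, group 16): the stated order agrees with the simple trend.
The exception is (C): Si's larger, more diffuse 3p orbitals accept an added electron slightly more readily than C's compact 2p.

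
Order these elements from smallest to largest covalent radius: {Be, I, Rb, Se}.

Be is in period 2, group 2; Se is in period 4, group 16; Rb is in period 5, group 1; I is in period 5, group 17.
Atomic radius shrinks across a period as nuclear charge pulls the same shell inward, and grows down a group as new shells are added.
Neither a single period nor a single group — weigh both effects.
Se > Be: period and group pull opposite ways; the down-group shift dominates (116 vs 102 pm).
I > Se: the two effects oppose for this pair; the down-group effect wins (133 vs 116 pm).
Rb > I: Rb lies to the left of I in period 5, so the across-period effect alone puts Rb larger.
Tabulated atomic radius (pm): Be 102, Se 116, Rb 210, I 133.
So from smallest to largest: Be < Se < I < Rb.

Be < Se < I < Rb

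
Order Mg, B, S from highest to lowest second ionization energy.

Consider each +1 ion: Mg⁺ still has 1 valence electron; B⁺ still has 2 valence electrons; S⁺ still has 5 valence electrons.
All are still removing valence electrons, so compare the +1 ions as you would atoms: IE_2 generally rises across a period (higher Z_eff) and falls down a group (larger shell), subject to the usual subshell exceptions.
Valence configurations: Mg⁺ [Ne]3s¹, B⁺ [He]2s², S⁺ [Ne]3s²3p³.
Tabulated IE_2 (kJ/mol): Mg 1451, B 2427, S 2252.
Putting it together, IE_2: Mg < S < B.

B > S > Mg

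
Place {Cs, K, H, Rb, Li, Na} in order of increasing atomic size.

H, Li, Na, K, Rb, Cs

H is in period 1, group 1; Li is in period 2, group 1; Na is in period 3, group 1; K is in period 4, group 1; Rb is in period 5, group 1; Cs is in period 6, group 1.
Across a period the added protons contract the valence shell; down a group each new principal shell makes the atom larger.
All are in group 1, so atomic radius increases down the group.
So from smallest to largest: H < Li < Na < K < Rb < Cs.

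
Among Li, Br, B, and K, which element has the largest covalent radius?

Li is in period 2, group 1; B is in period 2, group 13; K is in period 4, group 1; Br is in period 4, group 17.
Atomic radius shrinks across a period as nuclear charge pulls the same shell inward, and grows down a group as new shells are added.
Neither a single period nor a single group — weigh both effects.
Br > B: period and group pull opposite ways; the down-group shift dominates (114 vs 85 pm).
Li > Br: the two effects oppose for this pair; the across-period effect wins (133 vs 114 pm).
K > Li: they share group 1; the group trend gives K the larger value.
Tabulated atomic radius (pm): Li 133, B 85, K 196, Br 114.
The largest covalent radius among these belongs to K.

K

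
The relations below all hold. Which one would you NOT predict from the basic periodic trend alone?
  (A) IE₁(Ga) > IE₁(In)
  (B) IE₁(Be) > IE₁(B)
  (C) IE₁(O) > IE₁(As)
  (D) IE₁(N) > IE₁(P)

The general trend: first ionization energy increases across a period and decreases down a group.
(A) Ga (period 4, group 13) vs In (period 5, group 13): the stated order agrees with the simple trend.
(B) Be (period 2, group 2) vs B (period 2, group 13): the stated order contradicts the simple trend.
(C) O (period 2, group 16) vs As (period 4, group 15): the stated order agrees with the simple trend.
(D) N (period 2, group 15) vs P (period 3, group 15): the stated order agrees with the simple trend.
The exception is (B): removing B's lone 2p electron is easier than breaking Be's filled 2s².

(B)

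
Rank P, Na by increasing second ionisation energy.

Consider each +1 ion: P⁺ still has 4 valence electrons; Na⁺ is the bare [Ne] core.
Breaking into a closed-shell core is much more expensive than removing a leftover valence electron — Na has the largest IE_2 here.
Tabulated IE_2 (kJ/mol): P 1907, Na 4562.
Overall IE_2 order: P < Na.

P < Na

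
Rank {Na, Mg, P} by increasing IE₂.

Mg, P, Na

After 1 electron has been removed, what remains? Na⁺ is the bare [Ne] core; Mg⁺ still has 1 valence electron; P⁺ still has 4 valence electrons.
Pulling an electron out of a noble-gas core costs far more than removing a remaining valence electron, so Na sits at the high end of IE_2.
Valence configurations: Mg⁺ [Ne]3s¹, P⁺ [Ne]3s²3p².
Approximate IE_2 values (kJ/mol): Na 4562, Mg 1451, P 1907.
So the second ionization energies run Mg < P < Na.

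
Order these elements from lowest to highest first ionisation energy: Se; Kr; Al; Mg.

Mg is in period 3, group 2; Al is in period 3, group 13; Se is in period 4, group 16; Kr is in period 4, group 18.
IE₁ increases left→right with effective nuclear charge and decreases top→bottom as the valence shell moves farther out.
These span different periods and groups, so the two trends combine.
Mg > Al: this pair runs against the simple trend — see the exception note.
Se > Mg: period and group pull opposite ways; the across-period shift dominates (941 vs 738 kJ/mol).
Kr > Se: both are in period 4; the period trend gives Kr the larger value.
Note the exception: Mg has a higher first ionization energy than Al, contrary to the simple trend — Al's single 3p electron is easier to remove than one from Mg's filled 3s².
Tabulated first ionization energy (kJ/mol): Mg 738, Al 578, Se 941, Kr 1351.
So from lowest to highest: Al < Mg < Se < Kr.

Al, Mg, Se, Kr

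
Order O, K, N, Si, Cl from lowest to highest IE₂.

Si, Cl, N, K, O

The second ionization energy removes an electron from the +1 ion. For each element: O⁺ still has 5 valence electrons; K⁺ is the bare [Ar] core; N⁺ still has 4 valence electrons; Si⁺ still has 3 valence electrons; Cl⁺ still has 6 valence electrons.
Usually core removal costs more than valence removal, but here the competition is close: a tightly held n=2 valence electron can cost more to remove than an n=3 core electron, so the actual values have to decide it.
Valence configurations: O⁺ [He]2s²2p³, N⁺ [He]2s²2p², Si⁺ [Ne]3s²3p¹, Cl⁺ [Ne]3s²3p⁴.
Tabulated IE_2 (kJ/mol): O 3388, K 3052, N 2856, Si 1577, Cl 2298.
So the second ionization energies run Si < Cl < N < K < O.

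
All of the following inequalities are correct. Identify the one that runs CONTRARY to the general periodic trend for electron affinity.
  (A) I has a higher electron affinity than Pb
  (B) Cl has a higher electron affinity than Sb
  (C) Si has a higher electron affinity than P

(C)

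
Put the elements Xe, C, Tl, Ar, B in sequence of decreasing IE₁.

B is in period 2, group 13; C is in period 2, group 14; Ar is in period 3, group 18; Xe is in period 5, group 18; Tl is in period 6, group 13.
First ionization energy rises across a period (greater Z_eff holds electrons more tightly) and falls down a group (valence electrons are farther from the nucleus).
Neither a single period nor a single group — weigh both effects.
B > Tl: B sits above Tl in group 13, so the down-group effect alone puts B higher.
C > B: both are in period 2; the period trend gives C the larger value.
Xe > C: the two effects oppose for this pair; the across-period effect wins (1170 vs 1086 kJ/mol).
Ar > Xe: Ar sits above Xe in group 18, so the down-group effect alone puts Ar higher.
Approximate values (kJ/mol): B 801, C 1086, Ar 1521, Xe 1170, Tl 589.
So from highest to lowest: Ar > Xe > C > B > Tl.

Ar > Xe > C > B > Tl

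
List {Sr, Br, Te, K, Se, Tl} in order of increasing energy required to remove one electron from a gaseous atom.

K is in period 4, group 1; Se is in period 4, group 16; Br is in period 4, group 17; Sr is in period 5, group 2; Te is in period 5, group 16; Tl is in period 6, group 13.
First ionization energy rises across a period (greater Z_eff holds electrons more tightly) and falls down a group (valence electrons are farther from the nucleus).
Here both period and group differ, so the two effects have to be weighed against each other.
Sr > K: period and group pull opposite ways; the across-period shift dominates (550 vs 419 kJ/mol).
Tl > Sr: period and group pull opposite ways; the across-period shift dominates (589 vs 550 kJ/mol).
Te > Tl: both effects reinforce here, so Te is clearly the higher of the two.
Se > Te: Se sits above Te in group 16, so the down-group effect alone puts Se higher.
Br > Se: both are in period 4; the period trend gives Br the larger value.
Tabulated first ionization energy (kJ/mol): K 419, Se 941, Br 1140, Sr 550, Te 869, Tl 589.
So from lowest to highest: K < Sr < Tl < Te < Se < Br.

K < Sr < Tl < Te < Se < Br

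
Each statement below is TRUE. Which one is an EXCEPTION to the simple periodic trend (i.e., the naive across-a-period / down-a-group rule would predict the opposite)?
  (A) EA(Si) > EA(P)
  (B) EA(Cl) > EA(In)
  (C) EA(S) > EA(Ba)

The general trend: electron affinity increases across a period and decreases down a group.
(A) Si (period 3, group 14) vs P (period 3, group 15): the stated order contradicts the simple trend.
(B) Cl (period 3, group 17) vs In (period 5, group 13): the stated order agrees with the simple trend.
(C) S (period 3, group 16) vs Ba (period 6, group 2): the stated order agrees with the simple trend.
The exception is (A): adding an electron to P's half-filled 3p³ is unfavourable, so Si (3p²) has the more exothermic EA.

(A)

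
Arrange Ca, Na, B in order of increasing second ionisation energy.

After 1 electron has been removed, what remains? Ca⁺ still has 1 valence electron; Na⁺ is the bare [Ne] core; B⁺ still has 2 valence electrons.
Pulling an electron out of a noble-gas core costs far more than removing a remaining valence electron, so Na sits at the high end of IE_2.
Valence configurations: Ca⁺ [Ar]4s¹, B⁺ [He]2s².
Approximate IE_2 values (kJ/mol): Ca 1145, Na 4562, B 2427.
So the second ionization energies run Ca < B < Na.

Ca, B, Na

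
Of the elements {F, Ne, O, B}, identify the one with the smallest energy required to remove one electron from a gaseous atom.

B

First ionization energy rises across a period (greater Z_eff holds electrons more tightly) and falls down a group (valence electrons are farther from the nucleus).
All lie in period 2, so first ionization energy increases left to right.
The smallest energy required to remove one electron from a gaseous atom among these belongs to B.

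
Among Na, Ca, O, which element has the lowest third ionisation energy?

Ca

Consider each +2 ion: Na²⁺ is already 1 electron into the core; Ca²⁺ is the bare [Ar] core; O²⁺ still has 4 valence electrons.
Usually core removal costs more than valence removal, but here the competition is close: a tightly held n=2 valence electron can cost more to remove than an n=3 core electron, so the actual values have to decide it.
The numbers (kJ/mol): Na 6910, Ca 4912, O 5300.
Overall IE_3 order: Ca < O < Na.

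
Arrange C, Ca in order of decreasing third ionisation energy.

Ca > C

After 2 electrons have been removed, what remains? C²⁺ still has 2 valence electrons; Ca²⁺ is the bare [Ar] core.
Pulling an electron out of a noble-gas core costs far more than removing a remaining valence electron, so Ca sits at the high end of IE_3.
The numbers (kJ/mol): C 4620, Ca 4912.
Putting it together, IE_3: C < Ca.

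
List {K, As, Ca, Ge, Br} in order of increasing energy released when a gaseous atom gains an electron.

Ca < K < As < Ge < Br

Electron affinity generally becomes more exothermic across a period toward the halogens and less exothermic down a group.
All lie in period 4; the across-period trend (electron affinity increases left to right) applies, with the exception below.
Note the exception: K has a higher electron affinity than Ca, contrary to the simple trend — adding an electron to Ca (ns²) has to open a new, higher-energy np subshell, which is unfavourable.
Note the exception: Ge has a higher electron affinity than As, contrary to the simple trend — adding an electron to As's half-filled 4p³ is unfavourable, so Ge (4p²) has the more exothermic EA.
Approximate values (kJ/mol): K 48, Ca 2, Ge 119, As 78, Br 325.
So from lowest to highest: Ca < K < As < Ge < Br.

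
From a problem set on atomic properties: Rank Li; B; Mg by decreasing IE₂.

IE_2 is the cost of taking one more electron from the +1 cation: Li⁺ is the bare [He] core; B⁺ still has 2 valence electrons; Mg⁺ still has 1 valence electron.
Breaking into a closed-shell core is much more expensive than removing a leftover valence electron — Li has the largest IE_2 here.
Valence configurations: B⁺ [He]2s², Mg⁺ [Ne]3s¹.
The numbers (kJ/mol): Li 7298, B 2427, Mg 1451.
Putting it together, IE_2: Mg < B < Li.

Li > B > Mg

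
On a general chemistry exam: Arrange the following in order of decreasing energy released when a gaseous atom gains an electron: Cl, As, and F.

F is in period 2, group 17; Cl is in period 3, group 17; As is in period 4, group 15.
Atoms with high Z_eff and room in the valence shell (especially the halogens) have the most exothermic electron affinities.
Here both period and group differ, so the two effects have to be weighed against each other.
F > As: both effects reinforce here, so F is clearly the higher of the two.
Cl > F: this pair runs against the simple trend — see the exception note.
Note the exception: Cl has a higher electron affinity than F, contrary to the simple trend — F's small 2p subshell makes the incoming electron feel strong e⁻–e⁻ repulsion, so Cl actually releases more energy on gaining an electron.
For reference (kJ/mol): F 328, Cl 349, As 78.
So from highest to lowest: Cl > F > As.

Cl > F > As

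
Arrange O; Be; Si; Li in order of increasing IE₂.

Si < Be < O < Li

After 1 electron has been removed, what remains? O⁺ still has 5 valence electrons; Be⁺ still has 1 valence electron; Si⁺ still has 3 valence electrons; Li⁺ is the bare [He] core.
Breaking into a closed-shell core is much more expensive than removing a leftover valence electron — Li has the largest IE_2 here.
Valence configurations: O⁺ [He]2s²2p³, Be⁺ [He]2s¹, Si⁺ [Ne]3s²3p¹.
The numbers (kJ/mol): O 3388, Be 1757, Si 1577, Li 7298.
Putting it together, IE_2: Si < Be < O < Li.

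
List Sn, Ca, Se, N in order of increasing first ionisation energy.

N is in period 2, group 15; Ca is in period 4, group 2; Se is in period 4, group 16; Sn is in period 5, group 14.
Removing the outermost electron gets harder across a period and easier down a group.
These span different periods and groups, so the two trends combine.
Sn > Ca: period and group pull opposite ways; the across-period shift dominates (709 vs 590 kJ/mol).
Se > Sn: both effects reinforce here, so Se is clearly the higher of the two.
N > Se: period and group pull opposite ways; the down-group shift dominates (1402 vs 941 kJ/mol).
Approximate values (kJ/mol): N 1402, Ca 590, Se 941, Sn 709.
So from lowest to highest: Ca < Sn < Se < N.

Ca < Sn < Se < N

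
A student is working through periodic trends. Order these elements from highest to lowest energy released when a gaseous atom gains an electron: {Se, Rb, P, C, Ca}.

C is in period 2, group 14; P is in period 3, group 15; Ca is in period 4, group 2; Se is in period 4, group 16; Rb is in period 5, group 1.
Atoms with high Z_eff and room in the valence shell (especially the halogens) have the most exothermic electron affinities.
Here both period and group differ, so the two effects have to be weighed against each other.
Rb > Ca: this pair runs against the simple trend — see the exception note.
P > Rb: both effects reinforce here, so P is clearly the higher of the two.
C > P: period and group pull opposite ways; the down-group shift dominates (122 vs 72 kJ/mol).
Se > C: the two effects oppose for this pair; the across-period effect wins (195 vs 122 kJ/mol).
Note the exception: Rb has a higher electron affinity than Ca, contrary to the simple trend — adding an electron to Ca (ns²) has to open a new, higher-energy np subshell, which is unfavourable.
For reference (kJ/mol): C 122, P 72, Ca 2, Se 195, Rb 47.
So from highest to lowest: Se > C > P > Rb > Ca.

Se > C > P > Rb > Ca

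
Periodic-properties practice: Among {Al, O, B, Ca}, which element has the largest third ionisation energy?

After 2 electrons have been removed, what remains? Al²⁺ still has 1 valence electron; O²⁺ still has 4 valence electrons; B²⁺ still has 1 valence electron; Ca²⁺ is the bare [Ar] core.
Usually core removal costs more than valence removal, but here the competition is close: a tightly held n=2 valence electron can cost more to remove than an n=3 core electron, so the actual values have to decide it.
Valence configurations: Al²⁺ [Ne]3s¹, O²⁺ [He]2s²2p², B²⁺ [He]2s¹.
The numbers (kJ/mol): Al 2745, O 5300, B 3660, Ca 4912.
Overall IE_3 order: Al < B < Ca < O.

O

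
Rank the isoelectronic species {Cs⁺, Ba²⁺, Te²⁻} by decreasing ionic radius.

All of these have 54 electrons, so size is governed by nuclear charge alone: the more protons, the stronger the pull on the same electron cloud, and the smaller the ion.
Nuclear charges: Ba²⁺ (Z=56), Cs⁺ (Z=55), Te²⁻ (Z=52).
Largest to smallest: Te²⁻ > Cs⁺ > Ba²⁺.

Te²⁻ > Cs⁺ > Ba²⁺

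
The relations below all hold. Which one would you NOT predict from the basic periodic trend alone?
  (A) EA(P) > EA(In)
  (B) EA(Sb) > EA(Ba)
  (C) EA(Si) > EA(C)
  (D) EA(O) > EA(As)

The general trend: electron affinity increases across a period and decreases down a group.
(A) P (period 3, group 15) vs In (period 5, group 13): the stated order agrees with the simple trend.
(B) Sb (period 5, group 15) vs Ba (period 6, group 2): the stated order agrees with the simple trend.
(C) Si (period 3, group 14) vs C (period 2, group 14): the stated order contradicts the simple trend.
(D) O (period 2, group 16) vs As (period 4, group 15): the stated order agrees with the simple trend.
The exception is (C): Si's larger, more diffuse 3p orbitals accept an added electron slightly more readily than C's compact 2p.

(C)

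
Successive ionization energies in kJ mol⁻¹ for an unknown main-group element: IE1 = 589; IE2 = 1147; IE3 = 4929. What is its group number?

Group 2

Look for the largest jump between consecutive ionization energies: IE3/IE2 ≈ 4.3, far larger than any earlier ratio.
That jump marks the point where a core electron is being removed. So the atom has 2 valence electrons.
A main-group element with 2 valence electrons is in group 2.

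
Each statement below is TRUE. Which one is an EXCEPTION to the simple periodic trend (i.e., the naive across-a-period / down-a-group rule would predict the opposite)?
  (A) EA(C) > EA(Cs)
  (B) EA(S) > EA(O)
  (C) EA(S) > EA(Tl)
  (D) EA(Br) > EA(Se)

(B)

The general trend: electron affinity increases across a period and decreases down a group.
(A) C (period 2, group 14) vs Cs (period 6, group 1): the stated order agrees with the simple trend.
(B) S (period 3, group 16) vs O (period 2, group 16): the stated order contradicts the simple trend.
(C) S (period 3, group 16) vs Tl (period 6, group 13): the stated order agrees with the simple trend.
(D) Br (period 4, group 17) vs Se (period 4, group 16): the stated order agrees with the simple trend.
The exception is (B): the compact 2p subshell of O repels the added electron more than S's larger 3p does.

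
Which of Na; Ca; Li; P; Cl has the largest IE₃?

After 2 electrons have been removed, what remains? Na²⁺ is already 1 electron into the core; Ca²⁺ is the bare [Ar] core; Li²⁺ is already 1 electron into the core; P²⁺ still has 3 valence electrons; Cl²⁺ still has 5 valence electrons.
Breaking into a closed-shell core is much more expensive than removing a leftover valence electron — Ca, Na and Li have the largest IE_3 here.
Valence configurations: P²⁺ [Ne]3s²3p¹, Cl²⁺ [Ne]3s²3p³.
Tabulated IE_3 (kJ/mol): Na 6910, Ca 4912, Li 11815, P 2914, Cl 3822.
Putting it together, IE_3: P < Cl < Ca < Na < Li.

Li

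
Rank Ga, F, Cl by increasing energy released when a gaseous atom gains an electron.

F is in period 2, group 17; Cl is in period 3, group 17; Ga is in period 4, group 13.
Electron affinity generally becomes more exothermic across a period toward the halogens and less exothermic down a group.
These span different periods and groups, so the two trends combine.
F > Ga: relative to Ga, both the across-period and down-group shifts push F's electron affinity up.
Cl > F: this pair runs against the simple trend — see the exception note.
Note the exception: Cl has a higher electron affinity than F, contrary to the simple trend — F's small 2p subshell makes the incoming electron feel strong e⁻–e⁻ repulsion, so Cl actually releases more energy on gaining an electron.
Approximate values (kJ/mol): F 328, Cl 349, Ga 29.
So from lowest to highest: Ga < F < Cl.

Ga < F < Cl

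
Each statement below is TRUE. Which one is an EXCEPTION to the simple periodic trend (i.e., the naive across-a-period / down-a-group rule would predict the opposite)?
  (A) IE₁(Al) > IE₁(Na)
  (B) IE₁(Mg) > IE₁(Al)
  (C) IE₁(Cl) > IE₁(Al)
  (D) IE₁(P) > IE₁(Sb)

The general trend: first ionisation energy increases across a period and decreases down a group.
(A) Al (period 3, group 13) vs Na (period 3, group 1): the stated order agrees with the simple trend.
(B) Mg (period 3, group 2) vs Al (period 3, group 13): the stated order contradicts the simple trend.
(C) Cl (period 3, group 17) vs Al (period 3, group 13): the stated order agrees with the simple trend.
(D) P (period 3, group 15) vs Sb (period 5, group 15): the stated order agrees with the simple trend.
The exception is (B): Al's single 3p electron is easier to remove than one from Mg's filled 3s².

(B)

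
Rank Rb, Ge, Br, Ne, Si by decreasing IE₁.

Ne is in period 2, group 18; Si is in period 3, group 14; Ge is in period 4, group 14; Br is in period 4, group 17; Rb is in period 5, group 1.
First ionization energy rises across a period (greater Z_eff holds electrons more tightly) and falls down a group (valence electrons are farther from the nucleus).
These span different periods and groups, so the two trends combine.
Ge > Rb: both effects reinforce here, so Ge is clearly the higher of the two.
Si > Ge: they share group 14; the group trend gives Si the larger value.
Br > Si: the two effects oppose for this pair; the across-period effect wins (1140 vs 786 kJ/mol).
Ne > Br: both effects reinforce here, so Ne is clearly the higher of the two.
For reference (kJ/mol): Ne 2081, Si 786, Ge 762, Br 1140, Rb 403.
So from highest to lowest: Ne > Br > Si > Ge > Rb.

Ne > Br > Si > Ge > Rb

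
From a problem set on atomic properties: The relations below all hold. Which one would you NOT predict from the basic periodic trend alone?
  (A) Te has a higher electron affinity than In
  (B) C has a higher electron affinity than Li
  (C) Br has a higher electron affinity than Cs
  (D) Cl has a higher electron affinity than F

The general trend: electron affinity increases across a period and decreases down a group.
(A) Te (period 5, group 16) vs In (period 5, group 13): the stated order agrees with the simple trend.
(B) C (period 2, group 14) vs Li (period 2, group 1): the stated order agrees with the simple trend.
(C) Br (period 4, group 17) vs Cs (period 6, group 1): the stated order agrees with the simple trend.
(D) Cl (period 3, group 17) vs F (period 2, group 17): the stated order contradicts the simple trend.
The exception is (D): F's small 2p subshell makes the incoming electron feel strong e⁻–e⁻ repulsion, so Cl actually releases more energy on gaining an electron.

(D)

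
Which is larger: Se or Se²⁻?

Se²⁻

Forming Se²⁻ adds 2 electrons to Se. More electron–electron repulsion in the same shell, with unchanged nuclear charge, lets the cloud expand.
An anion is larger than its parent atom: Se²⁻ > Se.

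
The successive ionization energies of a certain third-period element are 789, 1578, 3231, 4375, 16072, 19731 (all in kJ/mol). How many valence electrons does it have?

4

Look for the largest jump between consecutive ionization energies: IE5/IE4 ≈ 3.7, far larger than any earlier ratio.
That jump marks the point where a core electron is being removed. So the atom has 4 valence electrons.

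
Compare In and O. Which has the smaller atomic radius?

Atomic radius shrinks across a period as nuclear charge pulls the same shell inward, and grows down a group as new shells are added.
These span different periods and groups, so the two trends combine.
In > O: relative to O, both the across-period and down-group shifts push In's atomic radius up.
Approximate values (pm): O 63, In 142.
So O has the smaller atomic radius (O < In).

O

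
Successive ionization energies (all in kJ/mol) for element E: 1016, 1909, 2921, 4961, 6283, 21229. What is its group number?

Look for the largest jump between consecutive ionization energies: IE6/IE5 ≈ 3.4, far larger than any earlier ratio.
That jump marks the point where a core electron is being removed. So the atom has 5 valence electrons.
A main-group element with 5 valence electrons is in group 15.

Group 15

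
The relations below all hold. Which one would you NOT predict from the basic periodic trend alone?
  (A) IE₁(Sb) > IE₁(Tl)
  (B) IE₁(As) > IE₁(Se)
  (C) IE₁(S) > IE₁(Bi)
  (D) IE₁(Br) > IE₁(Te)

(B)

The general trend: first ionisation energy increases across a period and decreases down a group.
(A) Sb (period 5, group 15) vs Tl (period 6, group 13): the stated order agrees with the simple trend.
(B) As (period 4, group 15) vs Se (period 4, group 16): the stated order contradicts the simple trend.
(C) S (period 3, group 16) vs Bi (period 6, group 15): the stated order agrees with the simple trend.
(D) Br (period 4, group 17) vs Te (period 5, group 16): the stated order agrees with the simple trend.
The exception is (B): Se (4p⁴) ionizes more easily than half-filled As (4p³).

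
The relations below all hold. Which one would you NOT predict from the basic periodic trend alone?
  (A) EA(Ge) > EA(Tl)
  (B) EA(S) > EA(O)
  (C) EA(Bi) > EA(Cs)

(B)

The general trend: electron affinity increases across a period and decreases down a group.
(A) Ge (period 4, group 14) vs Tl (period 6, group 13): the stated order agrees with the simple trend.
(B) S (period 3, group 16) vs O (period 2, group 16): the stated order contradicts the simple trend.
(C) Bi (period 6, group 15) vs Cs (period 6, group 1): the stated order agrees with the simple trend.
The exception is (B): the compact 2p subshell of O repels the added electron more than S's larger 3p does.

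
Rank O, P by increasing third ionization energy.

P < O

Consider each +2 ion: O²⁺ still has 4 valence electrons; P²⁺ still has 3 valence electrons.
All are still removing valence electrons, so compare the +2 ions as you would atoms: IE_3 generally rises across a period (higher Z_eff) and falls down a group (larger shell), subject to the usual subshell exceptions.
Valence configurations: O²⁺ [He]2s²2p², P²⁺ [Ne]3s²3p¹.
The numbers (kJ/mol): O 5300, P 2914.
Putting it together, IE_3: P < O.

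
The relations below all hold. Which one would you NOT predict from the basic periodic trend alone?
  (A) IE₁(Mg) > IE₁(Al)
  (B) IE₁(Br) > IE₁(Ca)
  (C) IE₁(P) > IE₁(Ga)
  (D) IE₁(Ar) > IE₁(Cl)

(A)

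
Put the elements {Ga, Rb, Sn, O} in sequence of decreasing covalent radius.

O is in period 2, group 16; Ga is in period 4, group 13; Rb is in period 5, group 1; Sn is in period 5, group 14.
Radius decreases left→right (rising Z_eff, same n) and increases top→bottom (higher n).
These span different periods and groups, so the two trends combine.
Ga > O: both effects reinforce here, so Ga is clearly the larger of the two.
Sn > Ga: the two effects oppose for this pair; the down-group effect wins (140 vs 124 pm).
Rb > Sn: Rb lies to the left of Sn in period 5, so the across-period effect alone puts Rb larger.
For reference (pm): O 63, Ga 124, Rb 210, Sn 140.
So from largest to smallest: Rb > Sn > Ga > O.

Rb, Sn, Ga, O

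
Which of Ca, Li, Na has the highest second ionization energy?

After 1 electron has been removed, what remains? Ca⁺ still has 1 valence electron; Li⁺ is the bare [He] core; Na⁺ is the bare [Ne] core.
Breaking into a closed-shell core is much more expensive than removing a leftover valence electron — Na and Li have the largest IE_2 here.
The numbers (kJ/mol): Ca 1145, Li 7298, Na 4562.
So the second ionization energies run Ca < Na < Li.

Li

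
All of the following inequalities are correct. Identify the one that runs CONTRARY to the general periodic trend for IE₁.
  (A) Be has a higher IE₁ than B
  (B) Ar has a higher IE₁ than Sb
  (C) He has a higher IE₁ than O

(A)

The general trend: IE₁ increases across a period and decreases down a group.
(A) Be (period 2, group 2) vs B (period 2, group 13): the stated order contradicts the simple trend.
(B) Ar (period 3, group 18) vs Sb (period 5, group 15): the stated order agrees with the simple trend.
(C) He (period 1, group 18) vs O (period 2, group 16): the stated order agrees with the simple trend.
The exception is (A): removing B's lone 2p electron is easier than breaking Be's filled 2s².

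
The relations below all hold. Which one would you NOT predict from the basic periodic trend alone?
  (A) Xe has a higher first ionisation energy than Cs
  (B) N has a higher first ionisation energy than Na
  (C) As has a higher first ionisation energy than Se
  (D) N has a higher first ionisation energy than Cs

(C)

The general trend: first ionisation energy increases across a period and decreases down a group.
(A) Xe (period 5, group 18) vs Cs (period 6, group 1): the stated order agrees with the simple trend.
(B) N (period 2, group 15) vs Na (period 3, group 1): the stated order agrees with the simple trend.
(C) As (period 4, group 15) vs Se (period 4, group 16): the stated order contradicts the simple trend.
(D) N (period 2, group 15) vs Cs (period 6, group 1): the stated order agrees with the simple trend.
The exception is (C): Se (4p⁴) ionizes more easily than half-filled As (4p³).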